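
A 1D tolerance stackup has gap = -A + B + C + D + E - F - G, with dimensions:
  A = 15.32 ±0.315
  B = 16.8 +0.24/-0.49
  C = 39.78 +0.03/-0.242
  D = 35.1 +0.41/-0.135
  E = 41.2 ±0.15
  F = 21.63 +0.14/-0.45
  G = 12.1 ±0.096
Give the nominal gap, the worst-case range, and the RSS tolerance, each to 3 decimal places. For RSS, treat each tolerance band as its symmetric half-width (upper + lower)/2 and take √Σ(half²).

nominal=83.830 wc=[82.262,85.521] rss=0.666

Stack each dimension's contribution:
  -A: nom -15.320 → Σnom=-15.320; wc +0.315/-0.315 → slack +0.315/-0.315; half-tol=0.315, Σhalf²=0.099225
  +B: nom +16.800 → Σnom=1.480; wc +0.240/-0.490 → slack +0.555/-0.805; half-tol=0.365, Σhalf²=0.232450
  +C: nom +39.780 → Σnom=41.260; wc +0.030/-0.242 → slack +0.585/-1.047; half-tol=0.136, Σhalf²=0.250946
  +D: nom +35.100 → Σnom=76.360; wc +0.410/-0.135 → slack +0.995/-1.182; half-tol=0.272, Σhalf²=0.325202
  +E: nom +41.200 → Σnom=117.560; wc +0.150/-0.150 → slack +1.145/-1.332; half-tol=0.150, Σhalf²=0.347702
  -F: nom -21.630 → Σnom=95.930; wc +0.450/-0.140 → slack +1.595/-1.472; half-tol=0.295, Σhalf²=0.434727
  -G: nom -12.100 → Σnom=83.830; wc +0.096/-0.096 → slack +1.691/-1.568; half-tol=0.096, Σhalf²=0.443943
Nominal = 83.830. Worst-case = [83.830 - 1.568, 83.830 + 1.691] = [82.262, 85.521]. RSS = √0.443943 = 0.666.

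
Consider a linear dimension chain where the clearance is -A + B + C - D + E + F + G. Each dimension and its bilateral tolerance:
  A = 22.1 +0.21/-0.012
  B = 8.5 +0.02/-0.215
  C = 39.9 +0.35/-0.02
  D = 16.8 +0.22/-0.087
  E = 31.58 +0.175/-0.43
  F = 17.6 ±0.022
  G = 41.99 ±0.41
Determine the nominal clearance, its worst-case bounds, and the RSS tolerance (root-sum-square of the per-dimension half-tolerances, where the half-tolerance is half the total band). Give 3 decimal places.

nominal=100.670 wc=[99.143,101.746] rss=0.587

Stack each dimension's contribution:
  -A: nom -22.100 → Σnom=-22.100; wc +0.012/-0.210 → slack +0.012/-0.210; half-tol=0.111, Σhalf²=0.012321
  +B: nom +8.500 → Σnom=-13.600; wc +0.020/-0.215 → slack +0.032/-0.425; half-tol=0.117, Σhalf²=0.026127
  +C: nom +39.900 → Σnom=26.300; wc +0.350/-0.020 → slack +0.382/-0.445; half-tol=0.185, Σhalf²=0.060352
  -D: nom -16.800 → Σnom=9.500; wc +0.087/-0.220 → slack +0.469/-0.665; half-tol=0.153, Σhalf²=0.083915
  +E: nom +31.580 → Σnom=41.080; wc +0.175/-0.430 → slack +0.644/-1.095; half-tol=0.302, Σhalf²=0.175421
  +F: nom +17.600 → Σnom=58.680; wc +0.022/-0.022 → slack +0.666/-1.117; half-tol=0.022, Σhalf²=0.175905
  +G: nom +41.990 → Σnom=100.670; wc +0.410/-0.410 → slack +1.076/-1.527; half-tol=0.410, Σhalf²=0.344005
Nominal = 100.670. Worst-case = [100.670 - 1.527, 100.670 + 1.076] = [99.143, 101.746]. RSS = √0.344005 = 0.587.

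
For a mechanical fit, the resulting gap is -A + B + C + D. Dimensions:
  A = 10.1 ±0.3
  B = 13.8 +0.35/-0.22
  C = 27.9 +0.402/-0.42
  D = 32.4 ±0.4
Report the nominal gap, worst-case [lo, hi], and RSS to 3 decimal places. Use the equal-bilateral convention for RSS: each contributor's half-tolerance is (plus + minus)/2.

nominal=64.000 wc=[62.660,65.452] rss=0.707

Stack each dimension's contribution:
  -A: nom -10.100 → Σnom=-10.100; wc +0.300/-0.300 → slack +0.300/-0.300; half-tol=0.300, Σhalf²=0.090000
  +B: nom +13.800 → Σnom=3.700; wc +0.350/-0.220 → slack +0.650/-0.520; half-tol=0.285, Σhalf²=0.171225
  +C: nom +27.900 → Σnom=31.600; wc +0.402/-0.420 → slack +1.052/-0.940; half-tol=0.411, Σhalf²=0.340146
  +D: nom +32.400 → Σnom=64.000; wc +0.400/-0.400 → slack +1.452/-1.340; half-tol=0.400, Σhalf²=0.500146
Nominal = 64.000. Worst-case = [64.000 - 1.340, 64.000 + 1.452] = [62.660, 65.452]. RSS = √0.500146 = 0.707.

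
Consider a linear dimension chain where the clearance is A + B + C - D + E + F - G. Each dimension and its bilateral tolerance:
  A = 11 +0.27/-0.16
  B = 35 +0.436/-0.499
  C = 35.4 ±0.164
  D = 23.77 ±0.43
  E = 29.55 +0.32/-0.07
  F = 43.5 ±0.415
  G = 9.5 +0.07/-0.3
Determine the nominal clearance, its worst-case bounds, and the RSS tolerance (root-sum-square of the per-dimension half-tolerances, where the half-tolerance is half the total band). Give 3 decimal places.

nominal=121.180 wc=[119.372,123.515] rss=0.849

Stack each dimension's contribution:
  +A: nom +11.000 → Σnom=11.000; wc +0.270/-0.160 → slack +0.270/-0.160; half-tol=0.215, Σhalf²=0.046225
  +B: nom +35.000 → Σnom=46.000; wc +0.436/-0.499 → slack +0.706/-0.659; half-tol=0.468, Σhalf²=0.264781
  +C: nom +35.400 → Σnom=81.400; wc +0.164/-0.164 → slack +0.870/-0.823; half-tol=0.164, Σhalf²=0.291677
  -D: nom -23.770 → Σnom=57.630; wc +0.430/-0.430 → slack +1.300/-1.253; half-tol=0.430, Σhalf²=0.476577
  +E: nom +29.550 → Σnom=87.180; wc +0.320/-0.070 → slack +1.620/-1.323; half-tol=0.195, Σhalf²=0.514602
  +F: nom +43.500 → Σnom=130.680; wc +0.415/-0.415 → slack +2.035/-1.738; half-tol=0.415, Σhalf²=0.686827
  -G: nom -9.500 → Σnom=121.180; wc +0.300/-0.070 → slack +2.335/-1.808; half-tol=0.185, Σhalf²=0.721052
Nominal = 121.180. Worst-case = [121.180 - 1.808, 121.180 + 2.335] = [119.372, 123.515]. RSS = √0.721052 = 0.849.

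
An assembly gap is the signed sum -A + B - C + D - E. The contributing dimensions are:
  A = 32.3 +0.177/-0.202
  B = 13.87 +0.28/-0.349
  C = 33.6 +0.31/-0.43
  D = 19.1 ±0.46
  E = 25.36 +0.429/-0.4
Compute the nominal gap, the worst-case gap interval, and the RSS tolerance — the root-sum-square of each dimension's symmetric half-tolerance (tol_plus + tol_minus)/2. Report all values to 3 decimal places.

nominal=-58.290 wc=[-60.015,-56.518] rss=0.809

Stack each dimension's contribution:
  -A: nom -32.300 → Σnom=-32.300; wc +0.202/-0.177 → slack +0.202/-0.177; half-tol=0.190, Σhalf²=0.035910
  +B: nom +13.870 → Σnom=-18.430; wc +0.280/-0.349 → slack +0.482/-0.526; half-tol=0.315, Σhalf²=0.134821
  -C: nom -33.600 → Σnom=-52.030; wc +0.430/-0.310 → slack +0.912/-0.836; half-tol=0.370, Σhalf²=0.271721
  +D: nom +19.100 → Σnom=-32.930; wc +0.460/-0.460 → slack +1.372/-1.296; half-tol=0.460, Σhalf²=0.483321
  -E: nom -25.360 → Σnom=-58.290; wc +0.400/-0.429 → slack +1.772/-1.725; half-tol=0.414, Σhalf²=0.655131
Nominal = -58.290. Worst-case = [-58.290 - 1.725, -58.290 + 1.772] = [-60.015, -56.518]. RSS = √0.655131 = 0.809.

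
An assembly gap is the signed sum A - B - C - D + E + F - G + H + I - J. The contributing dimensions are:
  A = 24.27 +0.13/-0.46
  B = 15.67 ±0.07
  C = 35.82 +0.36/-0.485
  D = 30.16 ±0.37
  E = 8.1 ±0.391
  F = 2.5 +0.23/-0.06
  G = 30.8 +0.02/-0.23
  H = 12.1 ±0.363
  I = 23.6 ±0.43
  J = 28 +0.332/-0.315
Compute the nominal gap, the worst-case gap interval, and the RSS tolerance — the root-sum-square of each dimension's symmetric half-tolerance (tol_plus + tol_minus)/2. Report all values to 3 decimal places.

Stack each dimension's contribution:
  +A: nom +24.270 → Σnom=24.270; wc +0.130/-0.460 → slack +0.130/-0.460; half-tol=0.295, Σhalf²=0.087025
  -B: nom -15.670 → Σnom=8.600; wc +0.070/-0.070 → slack +0.200/-0.530; half-tol=0.070, Σhalf²=0.091925
  -C: nom -35.820 → Σnom=-27.220; wc +0.485/-0.360 → slack +0.685/-0.890; half-tol=0.422, Σhalf²=0.270431
  -D: nom -30.160 → Σnom=-57.380; wc +0.370/-0.370 → slack +1.055/-1.260; half-tol=0.370, Σhalf²=0.407331
  +E: nom +8.100 → Σnom=-49.280; wc +0.391/-0.391 → slack +1.446/-1.651; half-tol=0.391, Σhalf²=0.560212
  +F: nom +2.500 → Σnom=-46.780; wc +0.230/-0.060 → slack +1.676/-1.711; half-tol=0.145, Σhalf²=0.581237
  -G: nom -30.800 → Σnom=-77.580; wc +0.230/-0.020 → slack +1.906/-1.731; half-tol=0.125, Σhalf²=0.596862
  +H: nom +12.100 → Σnom=-65.480; wc +0.363/-0.363 → slack +2.269/-2.094; half-tol=0.363, Σhalf²=0.728631
  +I: nom +23.600 → Σnom=-41.880; wc +0.430/-0.430 → slack +2.699/-2.524; half-tol=0.430, Σhalf²=0.913531
  -J: nom -28.000 → Σnom=-69.880; wc +0.315/-0.332 → slack +3.014/-2.856; half-tol=0.324, Σhalf²=1.018184
Nominal = -69.880. Worst-case = [-69.880 - 2.856, -69.880 + 3.014] = [-72.736, -66.866]. RSS = √1.018184 = 1.009.

nominal=-69.880 wc=[-72.736,-66.866] rss=1.009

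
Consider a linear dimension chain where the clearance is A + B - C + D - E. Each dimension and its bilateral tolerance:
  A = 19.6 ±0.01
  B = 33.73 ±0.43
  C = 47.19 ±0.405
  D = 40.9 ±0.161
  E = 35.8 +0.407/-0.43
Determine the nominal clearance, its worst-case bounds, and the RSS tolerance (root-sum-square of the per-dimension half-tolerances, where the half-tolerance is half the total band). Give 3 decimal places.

Stack each dimension's contribution:
  +A: nom +19.600 → Σnom=19.600; wc +0.010/-0.010 → slack +0.010/-0.010; half-tol=0.010, Σhalf²=0.000100
  +B: nom +33.730 → Σnom=53.330; wc +0.430/-0.430 → slack +0.440/-0.440; half-tol=0.430, Σhalf²=0.185000
  -C: nom -47.190 → Σnom=6.140; wc +0.405/-0.405 → slack +0.845/-0.845; half-tol=0.405, Σhalf²=0.349025
  +D: nom +40.900 → Σnom=47.040; wc +0.161/-0.161 → slack +1.006/-1.006; half-tol=0.161, Σhalf²=0.374946
  -E: nom -35.800 → Σnom=11.240; wc +0.430/-0.407 → slack +1.436/-1.413; half-tol=0.418, Σhalf²=0.550088
Nominal = 11.240. Worst-case = [11.240 - 1.413, 11.240 + 1.436] = [9.827, 12.676]. RSS = √0.550088 = 0.742.

nominal=11.240 wc=[9.827,12.676] rss=0.742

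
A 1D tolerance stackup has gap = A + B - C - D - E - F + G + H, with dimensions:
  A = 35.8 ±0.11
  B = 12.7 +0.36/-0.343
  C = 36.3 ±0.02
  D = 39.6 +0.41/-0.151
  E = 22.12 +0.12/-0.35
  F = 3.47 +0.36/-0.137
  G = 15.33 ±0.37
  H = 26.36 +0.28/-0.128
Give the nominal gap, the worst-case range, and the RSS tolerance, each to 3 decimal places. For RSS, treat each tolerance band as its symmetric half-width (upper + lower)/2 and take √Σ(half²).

Stack each dimension's contribution:
  +A: nom +35.800 → Σnom=35.800; wc +0.110/-0.110 → slack +0.110/-0.110; half-tol=0.110, Σhalf²=0.012100
  +B: nom +12.700 → Σnom=48.500; wc +0.360/-0.343 → slack +0.470/-0.453; half-tol=0.352, Σhalf²=0.135652
  -C: nom -36.300 → Σnom=12.200; wc +0.020/-0.020 → slack +0.490/-0.473; half-tol=0.020, Σhalf²=0.136052
  -D: nom -39.600 → Σnom=-27.400; wc +0.151/-0.410 → slack +0.641/-0.883; half-tol=0.280, Σhalf²=0.214733
  -E: nom -22.120 → Σnom=-49.520; wc +0.350/-0.120 → slack +0.991/-1.003; half-tol=0.235, Σhalf²=0.269958
  -F: nom -3.470 → Σnom=-52.990; wc +0.137/-0.360 → slack +1.128/-1.363; half-tol=0.248, Σhalf²=0.331710
  +G: nom +15.330 → Σnom=-37.660; wc +0.370/-0.370 → slack +1.498/-1.733; half-tol=0.370, Σhalf²=0.468610
  +H: nom +26.360 → Σnom=-11.300; wc +0.280/-0.128 → slack +1.778/-1.861; half-tol=0.204, Σhalf²=0.510226
Nominal = -11.300. Worst-case = [-11.300 - 1.861, -11.300 + 1.778] = [-13.161, -9.522]. RSS = √0.510226 = 0.714.

nominal=-11.300 wc=[-13.161,-9.522] rss=0.714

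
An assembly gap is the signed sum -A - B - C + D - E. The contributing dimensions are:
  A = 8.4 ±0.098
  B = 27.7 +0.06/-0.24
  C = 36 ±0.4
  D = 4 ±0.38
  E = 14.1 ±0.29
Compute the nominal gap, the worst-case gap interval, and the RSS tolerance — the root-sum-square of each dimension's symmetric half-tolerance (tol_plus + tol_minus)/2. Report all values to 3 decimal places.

Stack each dimension's contribution:
  -A: nom -8.400 → Σnom=-8.400; wc +0.098/-0.098 → slack +0.098/-0.098; half-tol=0.098, Σhalf²=0.009604
  -B: nom -27.700 → Σnom=-36.100; wc +0.240/-0.060 → slack +0.338/-0.158; half-tol=0.150, Σhalf²=0.032104
  -C: nom -36.000 → Σnom=-72.100; wc +0.400/-0.400 → slack +0.738/-0.558; half-tol=0.400, Σhalf²=0.192104
  +D: nom +4.000 → Σnom=-68.100; wc +0.380/-0.380 → slack +1.118/-0.938; half-tol=0.380, Σhalf²=0.336504
  -E: nom -14.100 → Σnom=-82.200; wc +0.290/-0.290 → slack +1.408/-1.228; half-tol=0.290, Σhalf²=0.420604
Nominal = -82.200. Worst-case = [-82.200 - 1.228, -82.200 + 1.408] = [-83.428, -80.792]. RSS = √0.420604 = 0.649.

nominal=-82.200 wc=[-83.428,-80.792] rss=0.649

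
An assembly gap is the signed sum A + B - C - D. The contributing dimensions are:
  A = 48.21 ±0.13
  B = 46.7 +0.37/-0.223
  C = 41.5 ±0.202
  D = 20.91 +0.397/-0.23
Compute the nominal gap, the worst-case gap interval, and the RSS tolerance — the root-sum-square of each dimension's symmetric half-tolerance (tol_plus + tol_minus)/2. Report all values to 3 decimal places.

nominal=32.500 wc=[31.548,33.432] rss=0.494

Stack each dimension's contribution:
  +A: nom +48.210 → Σnom=48.210; wc +0.130/-0.130 → slack +0.130/-0.130; half-tol=0.130, Σhalf²=0.016900
  +B: nom +46.700 → Σnom=94.910; wc +0.370/-0.223 → slack +0.500/-0.353; half-tol=0.296, Σhalf²=0.104812
  -C: nom -41.500 → Σnom=53.410; wc +0.202/-0.202 → slack +0.702/-0.555; half-tol=0.202, Σhalf²=0.145616
  -D: nom -20.910 → Σnom=32.500; wc +0.230/-0.397 → slack +0.932/-0.952; half-tol=0.314, Σhalf²=0.243899
Nominal = 32.500. Worst-case = [32.500 - 0.952, 32.500 + 0.932] = [31.548, 33.432]. RSS = √0.243899 = 0.494.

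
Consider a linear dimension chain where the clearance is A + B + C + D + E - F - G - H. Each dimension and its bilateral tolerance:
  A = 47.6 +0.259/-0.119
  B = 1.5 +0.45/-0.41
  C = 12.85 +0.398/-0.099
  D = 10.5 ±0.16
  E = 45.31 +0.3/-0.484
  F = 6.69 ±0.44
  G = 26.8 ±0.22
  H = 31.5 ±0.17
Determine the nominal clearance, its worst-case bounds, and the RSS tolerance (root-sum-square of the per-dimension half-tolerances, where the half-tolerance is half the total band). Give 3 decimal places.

nominal=52.770 wc=[50.668,55.167] rss=0.856

Stack each dimension's contribution:
  +A: nom +47.600 → Σnom=47.600; wc +0.259/-0.119 → slack +0.259/-0.119; half-tol=0.189, Σhalf²=0.035721
  +B: nom +1.500 → Σnom=49.100; wc +0.450/-0.410 → slack +0.709/-0.529; half-tol=0.430, Σhalf²=0.220621
  +C: nom +12.850 → Σnom=61.950; wc +0.398/-0.099 → slack +1.107/-0.628; half-tol=0.248, Σhalf²=0.282373
  +D: nom +10.500 → Σnom=72.450; wc +0.160/-0.160 → slack +1.267/-0.788; half-tol=0.160, Σhalf²=0.307973
  +E: nom +45.310 → Σnom=117.760; wc +0.300/-0.484 → slack +1.567/-1.272; half-tol=0.392, Σhalf²=0.461637
  -F: nom -6.690 → Σnom=111.070; wc +0.440/-0.440 → slack +2.007/-1.712; half-tol=0.440, Σhalf²=0.655237
  -G: nom -26.800 → Σnom=84.270; wc +0.220/-0.220 → slack +2.227/-1.932; half-tol=0.220, Σhalf²=0.703637
  -H: nom -31.500 → Σnom=52.770; wc +0.170/-0.170 → slack +2.397/-2.102; half-tol=0.170, Σhalf²=0.732537
Nominal = 52.770. Worst-case = [52.770 - 2.102, 52.770 + 2.397] = [50.668, 55.167]. RSS = √0.732537 = 0.856.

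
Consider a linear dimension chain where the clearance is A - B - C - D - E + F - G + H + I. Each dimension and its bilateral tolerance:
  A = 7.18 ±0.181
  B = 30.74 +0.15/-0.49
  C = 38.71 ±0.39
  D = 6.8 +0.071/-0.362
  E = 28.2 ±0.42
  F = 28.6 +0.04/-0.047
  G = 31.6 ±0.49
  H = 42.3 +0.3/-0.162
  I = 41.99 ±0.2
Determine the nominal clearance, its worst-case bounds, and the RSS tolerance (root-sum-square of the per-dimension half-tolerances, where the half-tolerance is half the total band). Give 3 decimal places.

Stack each dimension's contribution:
  +A: nom +7.180 → Σnom=7.180; wc +0.181/-0.181 → slack +0.181/-0.181; half-tol=0.181, Σhalf²=0.032761
  -B: nom -30.740 → Σnom=-23.560; wc +0.490/-0.150 → slack +0.671/-0.331; half-tol=0.320, Σhalf²=0.135161
  -C: nom -38.710 → Σnom=-62.270; wc +0.390/-0.390 → slack +1.061/-0.721; half-tol=0.390, Σhalf²=0.287261
  -D: nom -6.800 → Σnom=-69.070; wc +0.362/-0.071 → slack +1.423/-0.792; half-tol=0.216, Σhalf²=0.334133
  -E: nom -28.200 → Σnom=-97.270; wc +0.420/-0.420 → slack +1.843/-1.212; half-tol=0.420, Σhalf²=0.510533
  +F: nom +28.600 → Σnom=-68.670; wc +0.040/-0.047 → slack +1.883/-1.259; half-tol=0.043, Σhalf²=0.512425
  -G: nom -31.600 → Σnom=-100.270; wc +0.490/-0.490 → slack +2.373/-1.749; half-tol=0.490, Σhalf²=0.752525
  +H: nom +42.300 → Σnom=-57.970; wc +0.300/-0.162 → slack +2.673/-1.911; half-tol=0.231, Σhalf²=0.805886
  +I: nom +41.990 → Σnom=-15.980; wc +0.200/-0.200 → slack +2.873/-2.111; half-tol=0.200, Σhalf²=0.845886
Nominal = -15.980. Worst-case = [-15.980 - 2.111, -15.980 + 2.873] = [-18.091, -13.107]. RSS = √0.845886 = 0.920.

nominal=-15.980 wc=[-18.091,-13.107] rss=0.920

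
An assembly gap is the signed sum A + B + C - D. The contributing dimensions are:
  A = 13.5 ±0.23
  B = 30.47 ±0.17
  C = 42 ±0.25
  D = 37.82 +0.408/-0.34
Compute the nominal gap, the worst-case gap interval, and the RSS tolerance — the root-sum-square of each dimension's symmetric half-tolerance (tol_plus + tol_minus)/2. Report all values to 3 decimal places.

Stack each dimension's contribution:
  +A: nom +13.500 → Σnom=13.500; wc +0.230/-0.230 → slack +0.230/-0.230; half-tol=0.230, Σhalf²=0.052900
  +B: nom +30.470 → Σnom=43.970; wc +0.170/-0.170 → slack +0.400/-0.400; half-tol=0.170, Σhalf²=0.081800
  +C: nom +42.000 → Σnom=85.970; wc +0.250/-0.250 → slack +0.650/-0.650; half-tol=0.250, Σhalf²=0.144300
  -D: nom -37.820 → Σnom=48.150; wc +0.340/-0.408 → slack +0.990/-1.058; half-tol=0.374, Σhalf²=0.284176
Nominal = 48.150. Worst-case = [48.150 - 1.058, 48.150 + 0.990] = [47.092, 49.140]. RSS = √0.284176 = 0.533.

nominal=48.150 wc=[47.092,49.140] rss=0.533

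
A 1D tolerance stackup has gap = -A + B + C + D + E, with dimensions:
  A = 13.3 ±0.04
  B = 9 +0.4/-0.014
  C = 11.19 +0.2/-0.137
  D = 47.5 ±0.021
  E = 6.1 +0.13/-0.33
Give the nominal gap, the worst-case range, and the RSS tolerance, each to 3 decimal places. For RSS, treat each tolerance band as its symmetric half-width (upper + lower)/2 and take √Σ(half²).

nominal=60.490 wc=[59.948,61.281] rss=0.355

Stack each dimension's contribution:
  -A: nom -13.300 → Σnom=-13.300; wc +0.040/-0.040 → slack +0.040/-0.040; half-tol=0.040, Σhalf²=0.001600
  +B: nom +9.000 → Σnom=-4.300; wc +0.400/-0.014 → slack +0.440/-0.054; half-tol=0.207, Σhalf²=0.044449
  +C: nom +11.190 → Σnom=6.890; wc +0.200/-0.137 → slack +0.640/-0.191; half-tol=0.169, Σhalf²=0.072841
  +D: nom +47.500 → Σnom=54.390; wc +0.021/-0.021 → slack +0.661/-0.212; half-tol=0.021, Σhalf²=0.073282
  +E: nom +6.100 → Σnom=60.490; wc +0.130/-0.330 → slack +0.791/-0.542; half-tol=0.230, Σhalf²=0.126182
Nominal = 60.490. Worst-case = [60.490 - 0.542, 60.490 + 0.791] = [59.948, 61.281]. RSS = √0.126182 = 0.355.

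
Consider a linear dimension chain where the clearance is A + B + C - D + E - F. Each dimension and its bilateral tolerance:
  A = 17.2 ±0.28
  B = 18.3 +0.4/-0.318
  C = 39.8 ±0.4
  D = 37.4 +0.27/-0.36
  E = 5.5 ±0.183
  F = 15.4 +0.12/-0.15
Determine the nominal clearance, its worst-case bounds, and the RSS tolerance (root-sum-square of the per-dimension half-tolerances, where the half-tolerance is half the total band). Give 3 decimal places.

Stack each dimension's contribution:
  +A: nom +17.200 → Σnom=17.200; wc +0.280/-0.280 → slack +0.280/-0.280; half-tol=0.280, Σhalf²=0.078400
  +B: nom +18.300 → Σnom=35.500; wc +0.400/-0.318 → slack +0.680/-0.598; half-tol=0.359, Σhalf²=0.207281
  +C: nom +39.800 → Σnom=75.300; wc +0.400/-0.400 → slack +1.080/-0.998; half-tol=0.400, Σhalf²=0.367281
  -D: nom -37.400 → Σnom=37.900; wc +0.360/-0.270 → slack +1.440/-1.268; half-tol=0.315, Σhalf²=0.466506
  +E: nom +5.500 → Σnom=43.400; wc +0.183/-0.183 → slack +1.623/-1.451; half-tol=0.183, Σhalf²=0.499995
  -F: nom -15.400 → Σnom=28.000; wc +0.150/-0.120 → slack +1.773/-1.571; half-tol=0.135, Σhalf²=0.518220
Nominal = 28.000. Worst-case = [28.000 - 1.571, 28.000 + 1.773] = [26.429, 29.773]. RSS = √0.518220 = 0.720.

nominal=28.000 wc=[26.429,29.773] rss=0.720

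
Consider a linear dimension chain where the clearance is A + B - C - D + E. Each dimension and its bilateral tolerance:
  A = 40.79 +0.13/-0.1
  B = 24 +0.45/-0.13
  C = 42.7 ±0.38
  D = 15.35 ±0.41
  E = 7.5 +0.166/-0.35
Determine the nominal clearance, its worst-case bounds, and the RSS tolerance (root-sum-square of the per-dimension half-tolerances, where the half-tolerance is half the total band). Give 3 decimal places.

nominal=14.240 wc=[12.870,15.776] rss=0.690

Stack each dimension's contribution:
  +A: nom +40.790 → Σnom=40.790; wc +0.130/-0.100 → slack +0.130/-0.100; half-tol=0.115, Σhalf²=0.013225
  +B: nom +24.000 → Σnom=64.790; wc +0.450/-0.130 → slack +0.580/-0.230; half-tol=0.290, Σhalf²=0.097325
  -C: nom -42.700 → Σnom=22.090; wc +0.380/-0.380 → slack +0.960/-0.610; half-tol=0.380, Σhalf²=0.241725
  -D: nom -15.350 → Σnom=6.740; wc +0.410/-0.410 → slack +1.370/-1.020; half-tol=0.410, Σhalf²=0.409825
  +E: nom +7.500 → Σnom=14.240; wc +0.166/-0.350 → slack +1.536/-1.370; half-tol=0.258, Σhalf²=0.476389
Nominal = 14.240. Worst-case = [14.240 - 1.370, 14.240 + 1.536] = [12.870, 15.776]. RSS = √0.476389 = 0.690.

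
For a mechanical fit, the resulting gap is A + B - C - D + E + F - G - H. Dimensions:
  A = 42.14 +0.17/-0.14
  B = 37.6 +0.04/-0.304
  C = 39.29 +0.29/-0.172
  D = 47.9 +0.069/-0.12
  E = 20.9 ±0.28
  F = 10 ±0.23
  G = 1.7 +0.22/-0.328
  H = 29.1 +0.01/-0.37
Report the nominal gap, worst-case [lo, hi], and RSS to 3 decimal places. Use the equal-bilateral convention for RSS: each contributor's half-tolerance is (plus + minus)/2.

Stack each dimension's contribution:
  +A: nom +42.140 → Σnom=42.140; wc +0.170/-0.140 → slack +0.170/-0.140; half-tol=0.155, Σhalf²=0.024025
  +B: nom +37.600 → Σnom=79.740; wc +0.040/-0.304 → slack +0.210/-0.444; half-tol=0.172, Σhalf²=0.053609
  -C: nom -39.290 → Σnom=40.450; wc +0.172/-0.290 → slack +0.382/-0.734; half-tol=0.231, Σhalf²=0.106970
  -D: nom -47.900 → Σnom=-7.450; wc +0.120/-0.069 → slack +0.502/-0.803; half-tol=0.095, Σhalf²=0.115900
  +E: nom +20.900 → Σnom=13.450; wc +0.280/-0.280 → slack +0.782/-1.083; half-tol=0.280, Σhalf²=0.194300
  +F: nom +10.000 → Σnom=23.450; wc +0.230/-0.230 → slack +1.012/-1.313; half-tol=0.230, Σhalf²=0.247200
  -G: nom -1.700 → Σnom=21.750; wc +0.328/-0.220 → slack +1.340/-1.533; half-tol=0.274, Σhalf²=0.322276
  -H: nom -29.100 → Σnom=-7.350; wc +0.370/-0.010 → slack +1.710/-1.543; half-tol=0.190, Σhalf²=0.358376
Nominal = -7.350. Worst-case = [-7.350 - 1.543, -7.350 + 1.710] = [-8.893, -5.640]. RSS = √0.358376 = 0.599.

nominal=-7.350 wc=[-8.893,-5.640] rss=0.599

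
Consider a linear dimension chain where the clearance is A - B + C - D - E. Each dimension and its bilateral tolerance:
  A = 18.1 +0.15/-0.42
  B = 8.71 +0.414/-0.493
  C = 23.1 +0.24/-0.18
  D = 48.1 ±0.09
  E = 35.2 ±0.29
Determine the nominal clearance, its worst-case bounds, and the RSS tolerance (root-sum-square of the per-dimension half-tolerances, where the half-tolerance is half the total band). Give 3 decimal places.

Stack each dimension's contribution:
  +A: nom +18.100 → Σnom=18.100; wc +0.150/-0.420 → slack +0.150/-0.420; half-tol=0.285, Σhalf²=0.081225
  -B: nom -8.710 → Σnom=9.390; wc +0.493/-0.414 → slack +0.643/-0.834; half-tol=0.454, Σhalf²=0.286887
  +C: nom +23.100 → Σnom=32.490; wc +0.240/-0.180 → slack +0.883/-1.014; half-tol=0.210, Σhalf²=0.330987
  -D: nom -48.100 → Σnom=-15.610; wc +0.090/-0.090 → slack +0.973/-1.104; half-tol=0.090, Σhalf²=0.339087
  -E: nom -35.200 → Σnom=-50.810; wc +0.290/-0.290 → slack +1.263/-1.394; half-tol=0.290, Σhalf²=0.423187
Nominal = -50.810. Worst-case = [-50.810 - 1.394, -50.810 + 1.263] = [-52.204, -49.547]. RSS = √0.423187 = 0.651.

nominal=-50.810 wc=[-52.204,-49.547] rss=0.651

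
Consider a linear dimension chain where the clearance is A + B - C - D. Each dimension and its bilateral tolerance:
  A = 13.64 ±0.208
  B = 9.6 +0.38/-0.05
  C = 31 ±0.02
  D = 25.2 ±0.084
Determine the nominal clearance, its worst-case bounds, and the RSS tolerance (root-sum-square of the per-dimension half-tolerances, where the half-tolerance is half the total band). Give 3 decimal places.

nominal=-32.960 wc=[-33.322,-32.268] rss=0.311

Stack each dimension's contribution:
  +A: nom +13.640 → Σnom=13.640; wc +0.208/-0.208 → slack +0.208/-0.208; half-tol=0.208, Σhalf²=0.043264
  +B: nom +9.600 → Σnom=23.240; wc +0.380/-0.050 → slack +0.588/-0.258; half-tol=0.215, Σhalf²=0.089489
  -C: nom -31.000 → Σnom=-7.760; wc +0.020/-0.020 → slack +0.608/-0.278; half-tol=0.020, Σhalf²=0.089889
  -D: nom -25.200 → Σnom=-32.960; wc +0.084/-0.084 → slack +0.692/-0.362; half-tol=0.084, Σhalf²=0.096945
Nominal = -32.960. Worst-case = [-32.960 - 0.362, -32.960 + 0.692] = [-33.322, -32.268]. RSS = √0.096945 = 0.311.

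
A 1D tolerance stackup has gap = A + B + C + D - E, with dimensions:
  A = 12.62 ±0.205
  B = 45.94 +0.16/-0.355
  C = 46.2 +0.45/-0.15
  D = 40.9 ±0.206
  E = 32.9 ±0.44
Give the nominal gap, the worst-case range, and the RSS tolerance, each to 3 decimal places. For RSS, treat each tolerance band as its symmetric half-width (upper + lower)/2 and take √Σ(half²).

Stack each dimension's contribution:
  +A: nom +12.620 → Σnom=12.620; wc +0.205/-0.205 → slack +0.205/-0.205; half-tol=0.205, Σhalf²=0.042025
  +B: nom +45.940 → Σnom=58.560; wc +0.160/-0.355 → slack +0.365/-0.560; half-tol=0.258, Σhalf²=0.108331
  +C: nom +46.200 → Σnom=104.760; wc +0.450/-0.150 → slack +0.815/-0.710; half-tol=0.300, Σhalf²=0.198331
  +D: nom +40.900 → Σnom=145.660; wc +0.206/-0.206 → slack +1.021/-0.916; half-tol=0.206, Σhalf²=0.240767
  -E: nom -32.900 → Σnom=112.760; wc +0.440/-0.440 → slack +1.461/-1.356; half-tol=0.440, Σhalf²=0.434367
Nominal = 112.760. Worst-case = [112.760 - 1.356, 112.760 + 1.461] = [111.404, 114.221]. RSS = √0.434367 = 0.659.

nominal=112.760 wc=[111.404,114.221] rss=0.659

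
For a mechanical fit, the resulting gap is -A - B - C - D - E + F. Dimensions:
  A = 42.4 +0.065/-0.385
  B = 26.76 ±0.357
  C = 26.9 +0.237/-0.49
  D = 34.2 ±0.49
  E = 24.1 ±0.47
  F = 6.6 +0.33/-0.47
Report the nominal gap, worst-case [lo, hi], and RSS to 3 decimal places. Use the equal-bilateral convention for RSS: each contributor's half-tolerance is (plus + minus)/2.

Stack each dimension's contribution:
  -A: nom -42.400 → Σnom=-42.400; wc +0.385/-0.065 → slack +0.385/-0.065; half-tol=0.225, Σhalf²=0.050625
  -B: nom -26.760 → Σnom=-69.160; wc +0.357/-0.357 → slack +0.742/-0.422; half-tol=0.357, Σhalf²=0.178074
  -C: nom -26.900 → Σnom=-96.060; wc +0.490/-0.237 → slack +1.232/-0.659; half-tol=0.363, Σhalf²=0.310206
  -D: nom -34.200 → Σnom=-130.260; wc +0.490/-0.490 → slack +1.722/-1.149; half-tol=0.490, Σhalf²=0.550306
  -E: nom -24.100 → Σnom=-154.360; wc +0.470/-0.470 → slack +2.192/-1.619; half-tol=0.470, Σhalf²=0.771206
  +F: nom +6.600 → Σnom=-147.760; wc +0.330/-0.470 → slack +2.522/-2.089; half-tol=0.400, Σhalf²=0.931206
Nominal = -147.760. Worst-case = [-147.760 - 2.089, -147.760 + 2.522] = [-149.849, -145.238]. RSS = √0.931206 = 0.965.

nominal=-147.760 wc=[-149.849,-145.238] rss=0.965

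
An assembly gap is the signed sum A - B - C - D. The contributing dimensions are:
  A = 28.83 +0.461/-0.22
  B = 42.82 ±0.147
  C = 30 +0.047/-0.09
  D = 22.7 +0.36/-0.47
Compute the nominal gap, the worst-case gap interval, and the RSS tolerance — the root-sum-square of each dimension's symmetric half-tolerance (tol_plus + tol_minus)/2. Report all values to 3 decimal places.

nominal=-66.690 wc=[-67.464,-65.522] rss=0.561

Stack each dimension's contribution:
  +A: nom +28.830 → Σnom=28.830; wc +0.461/-0.220 → slack +0.461/-0.220; half-tol=0.341, Σhalf²=0.115940
  -B: nom -42.820 → Σnom=-13.990; wc +0.147/-0.147 → slack +0.608/-0.367; half-tol=0.147, Σhalf²=0.137549
  -C: nom -30.000 → Σnom=-43.990; wc +0.090/-0.047 → slack +0.698/-0.414; half-tol=0.069, Σhalf²=0.142242
  -D: nom -22.700 → Σnom=-66.690; wc +0.470/-0.360 → slack +1.168/-0.774; half-tol=0.415, Σhalf²=0.314466
Nominal = -66.690. Worst-case = [-66.690 - 0.774, -66.690 + 1.168] = [-67.464, -65.522]. RSS = √0.314466 = 0.561.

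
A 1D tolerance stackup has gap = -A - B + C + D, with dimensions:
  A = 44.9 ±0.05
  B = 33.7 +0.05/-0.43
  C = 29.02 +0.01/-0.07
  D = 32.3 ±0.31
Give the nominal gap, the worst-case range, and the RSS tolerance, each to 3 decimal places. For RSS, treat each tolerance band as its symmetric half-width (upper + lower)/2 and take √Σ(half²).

Stack each dimension's contribution:
  -A: nom -44.900 → Σnom=-44.900; wc +0.050/-0.050 → slack +0.050/-0.050; half-tol=0.050, Σhalf²=0.002500
  -B: nom -33.700 → Σnom=-78.600; wc +0.430/-0.050 → slack +0.480/-0.100; half-tol=0.240, Σhalf²=0.060100
  +C: nom +29.020 → Σnom=-49.580; wc +0.010/-0.070 → slack +0.490/-0.170; half-tol=0.040, Σhalf²=0.061700
  +D: nom +32.300 → Σnom=-17.280; wc +0.310/-0.310 → slack +0.800/-0.480; half-tol=0.310, Σhalf²=0.157800
Nominal = -17.280. Worst-case = [-17.280 - 0.480, -17.280 + 0.800] = [-17.760, -16.480]. RSS = √0.157800 = 0.397.

nominal=-17.280 wc=[-17.760,-16.480] rss=0.397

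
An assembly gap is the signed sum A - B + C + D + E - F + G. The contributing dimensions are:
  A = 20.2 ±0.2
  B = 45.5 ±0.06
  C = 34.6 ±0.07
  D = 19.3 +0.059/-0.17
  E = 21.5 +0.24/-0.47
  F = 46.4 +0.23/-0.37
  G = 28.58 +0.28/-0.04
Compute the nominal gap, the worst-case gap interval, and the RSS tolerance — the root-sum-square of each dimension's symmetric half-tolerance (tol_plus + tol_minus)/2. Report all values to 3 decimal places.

Stack each dimension's contribution:
  +A: nom +20.200 → Σnom=20.200; wc +0.200/-0.200 → slack +0.200/-0.200; half-tol=0.200, Σhalf²=0.040000
  -B: nom -45.500 → Σnom=-25.300; wc +0.060/-0.060 → slack +0.260/-0.260; half-tol=0.060, Σhalf²=0.043600
  +C: nom +34.600 → Σnom=9.300; wc +0.070/-0.070 → slack +0.330/-0.330; half-tol=0.070, Σhalf²=0.048500
  +D: nom +19.300 → Σnom=28.600; wc +0.059/-0.170 → slack +0.389/-0.500; half-tol=0.115, Σhalf²=0.061610
  +E: nom +21.500 → Σnom=50.100; wc +0.240/-0.470 → slack +0.629/-0.970; half-tol=0.355, Σhalf²=0.187635
  -F: nom -46.400 → Σnom=3.700; wc +0.370/-0.230 → slack +0.999/-1.200; half-tol=0.300, Σhalf²=0.277635
  +G: nom +28.580 → Σnom=32.280; wc +0.280/-0.040 → slack +1.279/-1.240; half-tol=0.160, Σhalf²=0.303235
Nominal = 32.280. Worst-case = [32.280 - 1.240, 32.280 + 1.279] = [31.040, 33.559]. RSS = √0.303235 = 0.551.

nominal=32.280 wc=[31.040,33.559] rss=0.551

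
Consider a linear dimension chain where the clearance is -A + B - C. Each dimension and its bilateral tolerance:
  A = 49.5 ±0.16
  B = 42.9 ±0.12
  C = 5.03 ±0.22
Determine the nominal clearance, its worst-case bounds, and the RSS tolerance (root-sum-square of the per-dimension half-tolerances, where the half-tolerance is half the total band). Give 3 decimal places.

nominal=-11.630 wc=[-12.130,-11.130] rss=0.297

Stack each dimension's contribution:
  -A: nom -49.500 → Σnom=-49.500; wc +0.160/-0.160 → slack +0.160/-0.160; half-tol=0.160, Σhalf²=0.025600
  +B: nom +42.900 → Σnom=-6.600; wc +0.120/-0.120 → slack +0.280/-0.280; half-tol=0.120, Σhalf²=0.040000
  -C: nom -5.030 → Σnom=-11.630; wc +0.220/-0.220 → slack +0.500/-0.500; half-tol=0.220, Σhalf²=0.088400
Nominal = -11.630. Worst-case = [-11.630 - 0.500, -11.630 + 0.500] = [-12.130, -11.130]. RSS = √0.088400 = 0.297.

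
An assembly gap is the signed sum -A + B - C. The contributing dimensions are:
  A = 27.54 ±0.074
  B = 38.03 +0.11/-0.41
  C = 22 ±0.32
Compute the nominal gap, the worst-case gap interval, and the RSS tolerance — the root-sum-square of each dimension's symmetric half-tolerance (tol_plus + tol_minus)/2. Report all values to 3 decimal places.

Stack each dimension's contribution:
  -A: nom -27.540 → Σnom=-27.540; wc +0.074/-0.074 → slack +0.074/-0.074; half-tol=0.074, Σhalf²=0.005476
  +B: nom +38.030 → Σnom=10.490; wc +0.110/-0.410 → slack +0.184/-0.484; half-tol=0.260, Σhalf²=0.073076
  -C: nom -22.000 → Σnom=-11.510; wc +0.320/-0.320 → slack +0.504/-0.804; half-tol=0.320, Σhalf²=0.175476
Nominal = -11.510. Worst-case = [-11.510 - 0.804, -11.510 + 0.504] = [-12.314, -11.006]. RSS = √0.175476 = 0.419.

nominal=-11.510 wc=[-12.314,-11.006] rss=0.419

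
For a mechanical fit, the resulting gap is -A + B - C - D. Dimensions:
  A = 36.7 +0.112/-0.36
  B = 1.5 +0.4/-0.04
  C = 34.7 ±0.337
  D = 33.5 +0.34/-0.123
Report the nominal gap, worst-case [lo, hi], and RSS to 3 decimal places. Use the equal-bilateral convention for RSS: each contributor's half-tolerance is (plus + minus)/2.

Stack each dimension's contribution:
  -A: nom -36.700 → Σnom=-36.700; wc +0.360/-0.112 → slack +0.360/-0.112; half-tol=0.236, Σhalf²=0.055696
  +B: nom +1.500 → Σnom=-35.200; wc +0.400/-0.040 → slack +0.760/-0.152; half-tol=0.220, Σhalf²=0.104096
  -C: nom -34.700 → Σnom=-69.900; wc +0.337/-0.337 → slack +1.097/-0.489; half-tol=0.337, Σhalf²=0.217665
  -D: nom -33.500 → Σnom=-103.400; wc +0.123/-0.340 → slack +1.220/-0.829; half-tol=0.232, Σhalf²=0.271257
Nominal = -103.400. Worst-case = [-103.400 - 0.829, -103.400 + 1.220] = [-104.229, -102.180]. RSS = √0.271257 = 0.521.

nominal=-103.400 wc=[-104.229,-102.180] rss=0.521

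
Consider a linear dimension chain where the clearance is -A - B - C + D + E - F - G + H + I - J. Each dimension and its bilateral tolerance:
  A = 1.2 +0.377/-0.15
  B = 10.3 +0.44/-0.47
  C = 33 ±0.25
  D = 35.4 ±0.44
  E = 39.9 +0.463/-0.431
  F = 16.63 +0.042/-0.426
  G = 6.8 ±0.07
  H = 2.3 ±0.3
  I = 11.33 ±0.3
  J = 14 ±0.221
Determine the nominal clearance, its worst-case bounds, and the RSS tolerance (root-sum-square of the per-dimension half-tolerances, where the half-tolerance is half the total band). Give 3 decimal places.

nominal=7.000 wc=[4.129,10.090] rss=1.010

Stack each dimension's contribution:
  -A: nom -1.200 → Σnom=-1.200; wc +0.150/-0.377 → slack +0.150/-0.377; half-tol=0.264, Σhalf²=0.069432
  -B: nom -10.300 → Σnom=-11.500; wc +0.470/-0.440 → slack +0.620/-0.817; half-tol=0.455, Σhalf²=0.276457
  -C: nom -33.000 → Σnom=-44.500; wc +0.250/-0.250 → slack +0.870/-1.067; half-tol=0.250, Σhalf²=0.338957
  +D: nom +35.400 → Σnom=-9.100; wc +0.440/-0.440 → slack +1.310/-1.507; half-tol=0.440, Σhalf²=0.532557
  +E: nom +39.900 → Σnom=30.800; wc +0.463/-0.431 → slack +1.773/-1.938; half-tol=0.447, Σhalf²=0.732366
  -F: nom -16.630 → Σnom=14.170; wc +0.426/-0.042 → slack +2.199/-1.980; half-tol=0.234, Σhalf²=0.787122
  -G: nom -6.800 → Σnom=7.370; wc +0.070/-0.070 → slack +2.269/-2.050; half-tol=0.070, Σhalf²=0.792022
  +H: nom +2.300 → Σnom=9.670; wc +0.300/-0.300 → slack +2.569/-2.350; half-tol=0.300, Σhalf²=0.882022
  +I: nom +11.330 → Σnom=21.000; wc +0.300/-0.300 → slack +2.869/-2.650; half-tol=0.300, Σhalf²=0.972022
  -J: nom -14.000 → Σnom=7.000; wc +0.221/-0.221 → slack +3.090/-2.871; half-tol=0.221, Σhalf²=1.020863
Nominal = 7.000. Worst-case = [7.000 - 2.871, 7.000 + 3.090] = [4.129, 10.090]. RSS = √1.020863 = 1.010.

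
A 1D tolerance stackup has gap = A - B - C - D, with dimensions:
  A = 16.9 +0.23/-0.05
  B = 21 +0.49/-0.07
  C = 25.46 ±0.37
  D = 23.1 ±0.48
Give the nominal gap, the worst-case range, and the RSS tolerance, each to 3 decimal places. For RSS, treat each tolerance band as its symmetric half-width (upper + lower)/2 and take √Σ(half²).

Stack each dimension's contribution:
  +A: nom +16.900 → Σnom=16.900; wc +0.230/-0.050 → slack +0.230/-0.050; half-tol=0.140, Σhalf²=0.019600
  -B: nom -21.000 → Σnom=-4.100; wc +0.070/-0.490 → slack +0.300/-0.540; half-tol=0.280, Σhalf²=0.098000
  -C: nom -25.460 → Σnom=-29.560; wc +0.370/-0.370 → slack +0.670/-0.910; half-tol=0.370, Σhalf²=0.234900
  -D: nom -23.100 → Σnom=-52.660; wc +0.480/-0.480 → slack +1.150/-1.390; half-tol=0.480, Σhalf²=0.465300
Nominal = -52.660. Worst-case = [-52.660 - 1.390, -52.660 + 1.150] = [-54.050, -51.510]. RSS = √0.465300 = 0.682.

nominal=-52.660 wc=[-54.050,-51.510] rss=0.682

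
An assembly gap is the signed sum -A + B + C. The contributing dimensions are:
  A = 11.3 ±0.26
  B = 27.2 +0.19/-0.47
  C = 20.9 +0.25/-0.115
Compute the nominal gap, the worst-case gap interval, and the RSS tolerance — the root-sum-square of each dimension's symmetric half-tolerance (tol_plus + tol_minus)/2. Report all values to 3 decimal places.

Stack each dimension's contribution:
  -A: nom -11.300 → Σnom=-11.300; wc +0.260/-0.260 → slack +0.260/-0.260; half-tol=0.260, Σhalf²=0.067600
  +B: nom +27.200 → Σnom=15.900; wc +0.190/-0.470 → slack +0.450/-0.730; half-tol=0.330, Σhalf²=0.176500
  +C: nom +20.900 → Σnom=36.800; wc +0.250/-0.115 → slack +0.700/-0.845; half-tol=0.182, Σhalf²=0.209806
Nominal = 36.800. Worst-case = [36.800 - 0.845, 36.800 + 0.700] = [35.955, 37.500]. RSS = √0.209806 = 0.458.

nominal=36.800 wc=[35.955,37.500] rss=0.458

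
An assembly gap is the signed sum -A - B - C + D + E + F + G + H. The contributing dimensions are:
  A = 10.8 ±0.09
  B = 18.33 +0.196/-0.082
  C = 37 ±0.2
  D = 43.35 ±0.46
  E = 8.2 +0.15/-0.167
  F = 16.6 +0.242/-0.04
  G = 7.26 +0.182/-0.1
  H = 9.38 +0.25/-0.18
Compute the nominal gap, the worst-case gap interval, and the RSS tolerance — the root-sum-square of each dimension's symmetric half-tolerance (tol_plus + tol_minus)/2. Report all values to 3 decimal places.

nominal=18.660 wc=[17.227,20.316] rss=0.625

Stack each dimension's contribution:
  -A: nom -10.800 → Σnom=-10.800; wc +0.090/-0.090 → slack +0.090/-0.090; half-tol=0.090, Σhalf²=0.008100
  -B: nom -18.330 → Σnom=-29.130; wc +0.082/-0.196 → slack +0.172/-0.286; half-tol=0.139, Σhalf²=0.027421
  -C: nom -37.000 → Σnom=-66.130; wc +0.200/-0.200 → slack +0.372/-0.486; half-tol=0.200, Σhalf²=0.067421
  +D: nom +43.350 → Σnom=-22.780; wc +0.460/-0.460 → slack +0.832/-0.946; half-tol=0.460, Σhalf²=0.279021
  +E: nom +8.200 → Σnom=-14.580; wc +0.150/-0.167 → slack +0.982/-1.113; half-tol=0.159, Σhalf²=0.304143
  +F: nom +16.600 → Σnom=2.020; wc +0.242/-0.040 → slack +1.224/-1.153; half-tol=0.141, Σhalf²=0.324024
  +G: nom +7.260 → Σnom=9.280; wc +0.182/-0.100 → slack +1.406/-1.253; half-tol=0.141, Σhalf²=0.343905
  +H: nom +9.380 → Σnom=18.660; wc +0.250/-0.180 → slack +1.656/-1.433; half-tol=0.215, Σhalf²=0.390130
Nominal = 18.660. Worst-case = [18.660 - 1.433, 18.660 + 1.656] = [17.227, 20.316]. RSS = √0.390130 = 0.625.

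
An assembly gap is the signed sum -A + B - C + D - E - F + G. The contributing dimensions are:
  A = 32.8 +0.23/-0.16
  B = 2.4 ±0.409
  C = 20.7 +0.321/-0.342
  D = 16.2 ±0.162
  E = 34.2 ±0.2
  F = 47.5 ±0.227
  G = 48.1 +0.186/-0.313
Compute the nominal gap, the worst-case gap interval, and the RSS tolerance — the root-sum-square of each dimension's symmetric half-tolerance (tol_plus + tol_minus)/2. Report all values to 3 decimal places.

Stack each dimension's contribution:
  -A: nom -32.800 → Σnom=-32.800; wc +0.160/-0.230 → slack +0.160/-0.230; half-tol=0.195, Σhalf²=0.038025
  +B: nom +2.400 → Σnom=-30.400; wc +0.409/-0.409 → slack +0.569/-0.639; half-tol=0.409, Σhalf²=0.205306
  -C: nom -20.700 → Σnom=-51.100; wc +0.342/-0.321 → slack +0.911/-0.960; half-tol=0.332, Σhalf²=0.315198
  +D: nom +16.200 → Σnom=-34.900; wc +0.162/-0.162 → slack +1.073/-1.122; half-tol=0.162, Σhalf²=0.341442
  -E: nom -34.200 → Σnom=-69.100; wc +0.200/-0.200 → slack +1.273/-1.322; half-tol=0.200, Σhalf²=0.381442
  -F: nom -47.500 → Σnom=-116.600; wc +0.227/-0.227 → slack +1.500/-1.549; half-tol=0.227, Σhalf²=0.432971
  +G: nom +48.100 → Σnom=-68.500; wc +0.186/-0.313 → slack +1.686/-1.862; half-tol=0.249, Σhalf²=0.495221
Nominal = -68.500. Worst-case = [-68.500 - 1.862, -68.500 + 1.686] = [-70.362, -66.814]. RSS = √0.495221 = 0.704.

nominal=-68.500 wc=[-70.362,-66.814] rss=0.704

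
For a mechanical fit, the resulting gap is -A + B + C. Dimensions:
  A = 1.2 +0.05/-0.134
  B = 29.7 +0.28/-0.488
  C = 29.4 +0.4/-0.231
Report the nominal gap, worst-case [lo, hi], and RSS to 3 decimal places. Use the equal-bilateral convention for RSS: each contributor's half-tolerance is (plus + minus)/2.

Stack each dimension's contribution:
  -A: nom -1.200 → Σnom=-1.200; wc +0.134/-0.050 → slack +0.134/-0.050; half-tol=0.092, Σhalf²=0.008464
  +B: nom +29.700 → Σnom=28.500; wc +0.280/-0.488 → slack +0.414/-0.538; half-tol=0.384, Σhalf²=0.155920
  +C: nom +29.400 → Σnom=57.900; wc +0.400/-0.231 → slack +0.814/-0.769; half-tol=0.316, Σhalf²=0.255460
Nominal = 57.900. Worst-case = [57.900 - 0.769, 57.900 + 0.814] = [57.131, 58.714]. RSS = √0.255460 = 0.505.

nominal=57.900 wc=[57.131,58.714] rss=0.505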